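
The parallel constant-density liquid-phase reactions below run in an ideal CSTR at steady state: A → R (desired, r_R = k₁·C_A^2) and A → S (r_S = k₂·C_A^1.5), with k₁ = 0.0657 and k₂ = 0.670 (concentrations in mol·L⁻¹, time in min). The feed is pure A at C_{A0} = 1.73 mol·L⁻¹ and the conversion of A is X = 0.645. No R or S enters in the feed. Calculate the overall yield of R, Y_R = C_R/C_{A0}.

0.0460

Exit C_A = C_{A0}(1−X) = 1.73×0.355 = 0.6141 mol·L⁻¹.
In a CSTR the entire volume is at exit conditions, so r_R = 0.0657×0.6141^2 = 0.02478 and r_S = 0.670×0.6141^1.5 = 0.3225.
Fraction of consumed A going to R: r_R/(r_R+r_S) = 0.07136.
C_R = 0.07136·C_{A0}·X = 0.07136×1.73×0.645 = 0.0796 mol·L⁻¹; Y_R = C_R/C_{A0} = 0.0460.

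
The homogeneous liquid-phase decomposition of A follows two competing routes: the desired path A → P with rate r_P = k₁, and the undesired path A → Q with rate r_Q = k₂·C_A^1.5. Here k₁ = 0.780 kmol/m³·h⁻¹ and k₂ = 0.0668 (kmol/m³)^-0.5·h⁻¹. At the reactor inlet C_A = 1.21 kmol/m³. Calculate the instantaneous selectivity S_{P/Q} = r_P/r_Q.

8.77

S_{P/Q} = r_P/r_Q = (k₁)/(k₂·C_A^1.5) = (k₁/k₂)·C_A^-1.5.
= (0.780) / (0.0668×1.210^1.5) = 0.7800/0.08891 = 8.77.
The undesired path is higher order in A, so low C_A (CSTR or dilute feed) favours P.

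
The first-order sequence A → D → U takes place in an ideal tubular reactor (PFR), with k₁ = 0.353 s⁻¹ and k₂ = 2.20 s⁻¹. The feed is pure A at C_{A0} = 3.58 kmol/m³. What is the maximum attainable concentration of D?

At the optimum, C_{D,max}/C_{A0} = (k₁/k₂)^[k₂/(k₂−k₁)].
= (0.353/2.20)^(2.20/(2.20−0.353)) = (0.1605)^(1.191) = 0.1131.
C_{D,max} = 0.1131×3.58 = 0.405 kmol/m³.

0.405 kmol/m³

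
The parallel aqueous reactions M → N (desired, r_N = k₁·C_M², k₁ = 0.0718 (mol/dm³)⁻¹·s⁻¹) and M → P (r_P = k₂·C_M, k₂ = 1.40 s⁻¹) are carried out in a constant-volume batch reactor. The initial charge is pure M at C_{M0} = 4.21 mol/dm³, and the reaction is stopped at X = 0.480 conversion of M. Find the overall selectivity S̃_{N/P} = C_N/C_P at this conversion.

C_M = C_{M0}(1−X) = 2.189 mol/dm³.
Along a PFR/batch, dC_P/dC_M = −r_P/(r_N+r_P) = −k₂/(k₂+k₁·C_M).
Integrating from C_{M0} to C_M: C_P = (1.40/0.0718)·ln[(1.40+0.0718·4.21)/(1.40+0.0718·2.19)] = 19.50·ln(1.702/1.557) = 1.737 mol/dm³.
Then C_N = (C_{M0}−C_M) − C_P = 2.021 − 1.737 = 0.2837 mol/dm³.
S̃_{N/P} = C_N/C_P = 0.2837/1.737 = 0.163.

0.163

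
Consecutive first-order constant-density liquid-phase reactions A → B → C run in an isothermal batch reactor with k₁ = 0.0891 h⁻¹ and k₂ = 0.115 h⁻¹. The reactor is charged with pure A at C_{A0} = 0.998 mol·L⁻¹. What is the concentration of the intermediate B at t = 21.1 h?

For first-order series with pure A initially, C_B(t) = k₁C_{A0}/(k₂−k₁)·(e^(−k₁t) − e^(−k₂t)).
e^(−k₁t) = e^(−0.0891×21.1) = e^(−1.880) = 0.1526; e^(−k₂t) = e^(−2.427) = 0.08835.
C_B = 0.0891×0.998/(0.115−0.0891) × (0.1526−0.08835) = 3.433×0.06424 = 0.2206 mol·L⁻¹.

0.221 mol·L⁻¹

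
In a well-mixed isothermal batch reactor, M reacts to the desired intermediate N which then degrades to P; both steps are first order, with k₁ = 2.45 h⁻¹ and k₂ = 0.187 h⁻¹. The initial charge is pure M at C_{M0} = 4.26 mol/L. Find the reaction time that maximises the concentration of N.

The intermediate peaks when r₁ = r₂, i.e. k₁e^(−k₁t) = k₂e^(−k₂t), giving t_opt = ln(k₂/k₁)/(k₂−k₁).
= ln(0.187/2.45)/(0.187−2.45) = ln(0.07633)/-2.263 = -2.573/-2.263 = 1.14 h.

1.14 h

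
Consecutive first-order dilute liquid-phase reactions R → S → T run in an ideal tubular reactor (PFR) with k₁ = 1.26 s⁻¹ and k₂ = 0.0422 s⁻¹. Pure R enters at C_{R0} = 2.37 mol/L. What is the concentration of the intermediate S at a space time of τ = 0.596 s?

Solving the coupled first-order balances gives C_S(τ) = [k₁/(k₂−k₁)]·C_{R0}·(e^(−k₁τ) − e^(−k₂τ)).
e^(−k₁τ) = e^(−1.26×0.596) = e^(−0.7510) = 0.4719; e^(−k₂τ) = e^(−0.02515) = 0.9752.
C_S = 1.26×2.37/(0.0422−1.26) × (0.4719−0.9752) = (-2.452)×(-0.5032) = 1.234 mol/L.

1.23 mol/L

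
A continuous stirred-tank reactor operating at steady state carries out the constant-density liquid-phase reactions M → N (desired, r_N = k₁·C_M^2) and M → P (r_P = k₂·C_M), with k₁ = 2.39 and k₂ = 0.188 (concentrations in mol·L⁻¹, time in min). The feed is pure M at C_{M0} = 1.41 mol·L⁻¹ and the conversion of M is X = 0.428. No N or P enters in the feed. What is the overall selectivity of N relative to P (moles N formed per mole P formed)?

Exit C_M = C_{M0}(1−X) = 1.41×0.572 = 0.8065 mol·L⁻¹.
A CSTR operates uniformly at the exit composition, giving r_N = 1.555 and r_P = 0.1516 (each k·C_M^n at C_M = 0.8065).
Overall selectivity = C_N/C_P = r_Nτ/(r_Pτ) = r_N/r_P = 10.3.

10.3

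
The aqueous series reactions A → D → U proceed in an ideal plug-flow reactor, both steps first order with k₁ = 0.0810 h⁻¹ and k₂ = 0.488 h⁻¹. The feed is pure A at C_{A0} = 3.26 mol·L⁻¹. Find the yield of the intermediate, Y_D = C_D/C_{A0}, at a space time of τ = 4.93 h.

For first-order series with pure A initially, C_D(τ) = k₁C_{A0}/(k₂−k₁)·(e^(−k₁τ) − e^(−k₂τ)).
e^(−k₁τ) = e^(−0.0810×4.93) = e^(−0.3993) = 0.6708; e^(−k₂τ) = e^(−2.406) = 0.09019.
C_D = 0.0810×3.26/(0.488−0.0810) × (0.6708−0.09019) = 0.6488×0.5806 = 0.3767 mol·L⁻¹.
Y_D = C_D/C_{A0} = 0.3767/3.26 = 0.116.

0.116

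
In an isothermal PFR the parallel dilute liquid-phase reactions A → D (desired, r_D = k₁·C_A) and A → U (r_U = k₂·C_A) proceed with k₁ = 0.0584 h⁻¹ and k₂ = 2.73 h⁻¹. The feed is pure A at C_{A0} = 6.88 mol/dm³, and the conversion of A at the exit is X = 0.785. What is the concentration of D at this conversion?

0.113 mol/dm³

C_A = C_{A0}(1−X) = 1.479 mol/dm³.
Both paths are first order in A, so the instantaneous fraction to D is constant: dC_D/d(−C_A) = k₁/(k₁+k₂) = 0.02094.
C_D = 0.02094·(C_{A0}−C_A) = 0.02094×5.401 = 0.113 mol/dm³.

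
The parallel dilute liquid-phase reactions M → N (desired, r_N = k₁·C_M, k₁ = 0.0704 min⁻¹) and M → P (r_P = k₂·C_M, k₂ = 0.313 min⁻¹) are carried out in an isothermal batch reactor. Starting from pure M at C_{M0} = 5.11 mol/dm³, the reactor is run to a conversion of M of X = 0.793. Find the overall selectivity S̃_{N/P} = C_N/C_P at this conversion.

0.225

C_M = C_{M0}(1−X) = 1.058 mol/dm³.
Both paths are first order in M, so the instantaneous fraction to N is constant: dC_N/d(−C_M) = k₁/(k₁+k₂) = 0.1836.
C_N = 0.1836·(C_{M0}−C_M) = 0.1836×4.052 = 0.744 mol/dm³.
C_P = (C_{M0}−C_M)−C_N = 3.308 mol/dm³; S̃_{N/P} = 0.7441/3.308 = 0.225.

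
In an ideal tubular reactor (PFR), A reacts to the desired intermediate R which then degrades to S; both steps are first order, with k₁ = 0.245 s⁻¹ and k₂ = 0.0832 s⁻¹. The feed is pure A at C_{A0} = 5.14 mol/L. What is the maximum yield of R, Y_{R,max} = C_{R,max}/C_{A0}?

For a first-order series the maximum intermediate yield is C_{R,max}/C_{A0} = (k₁/k₂)^[k₂/(k₂−k₁)].
= (0.245/0.0832)^(0.0832/(0.0832−0.245)) = (2.945)^(-0.5142) = 0.5739.

0.574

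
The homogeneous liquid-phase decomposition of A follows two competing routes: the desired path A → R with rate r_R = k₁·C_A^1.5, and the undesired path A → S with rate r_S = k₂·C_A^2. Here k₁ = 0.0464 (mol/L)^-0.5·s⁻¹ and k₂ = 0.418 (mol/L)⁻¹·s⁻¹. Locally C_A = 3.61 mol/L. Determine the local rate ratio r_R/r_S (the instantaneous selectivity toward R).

S_{R/S} = r_R/r_S = (k₁·C_A^1.5)/(k₂·C_A^2) = (k₁/k₂)·C_A^-0.5.
= (0.0464×3.610^1.5) / (0.418×3.610^2) = 0.3183/5.447 = 0.0584.
The undesired path is higher order in A, so low C_A (CSTR or dilute feed) favours R.

0.0584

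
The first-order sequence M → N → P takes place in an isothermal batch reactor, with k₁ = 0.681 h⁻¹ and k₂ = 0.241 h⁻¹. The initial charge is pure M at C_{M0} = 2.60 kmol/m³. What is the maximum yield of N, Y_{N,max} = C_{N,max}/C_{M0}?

0.566

Evaluating C_N at t_opt = ln(k₂/k₁)/(k₂−k₁) gives C_{N,max}/C_{M0} = (k₁/k₂)^[k₂/(k₂−k₁)].
= (0.681/0.241)^(0.241/(0.241−0.681)) = (2.826)^(-0.5477) = 0.5661.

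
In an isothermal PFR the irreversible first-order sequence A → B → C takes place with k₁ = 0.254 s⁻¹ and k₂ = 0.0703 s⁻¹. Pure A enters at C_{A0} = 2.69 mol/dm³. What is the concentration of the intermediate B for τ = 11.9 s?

For first-order series with pure A initially, C_B(τ) = k₁C_{A0}/(k₂−k₁)·(e^(−k₁τ) − e^(−k₂τ)).
e^(−k₁τ) = e^(−0.254×11.9) = e^(−3.023) = 0.04867; e^(−k₂τ) = e^(−0.8366) = 0.4332.
C_B = 0.254×2.69/(0.0703−0.254) × (0.04867−0.4332) = (-3.719)×(-0.3845) = 1.430 mol/dm³.

1.43 mol/dm³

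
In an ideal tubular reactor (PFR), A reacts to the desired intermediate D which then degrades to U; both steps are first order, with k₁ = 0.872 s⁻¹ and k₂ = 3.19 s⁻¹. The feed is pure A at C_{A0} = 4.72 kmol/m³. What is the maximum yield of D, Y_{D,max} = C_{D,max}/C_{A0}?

At the optimum, C_{D,max}/C_{A0} = (k₁/k₂)^[k₂/(k₂−k₁)].
= (0.872/3.19)^(3.19/(3.19−0.872)) = (0.2734)^(1.376) = 0.1678.

0.168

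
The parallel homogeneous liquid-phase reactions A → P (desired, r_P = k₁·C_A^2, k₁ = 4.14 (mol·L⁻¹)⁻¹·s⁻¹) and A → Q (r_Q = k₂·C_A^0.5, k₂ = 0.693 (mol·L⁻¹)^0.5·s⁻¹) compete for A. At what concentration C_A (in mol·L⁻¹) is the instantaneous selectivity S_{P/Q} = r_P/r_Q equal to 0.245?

S_{P/Q} = (k₁/k₂)·C_A^1.5 ⇒ C_A = (S·k₂/k₁)^(1/1.5).
= (0.245×0.693/4.14)^(0.6667) = (0.04101)^(0.6667) = 0.119 mol·L⁻¹.

0.119 mol·L⁻¹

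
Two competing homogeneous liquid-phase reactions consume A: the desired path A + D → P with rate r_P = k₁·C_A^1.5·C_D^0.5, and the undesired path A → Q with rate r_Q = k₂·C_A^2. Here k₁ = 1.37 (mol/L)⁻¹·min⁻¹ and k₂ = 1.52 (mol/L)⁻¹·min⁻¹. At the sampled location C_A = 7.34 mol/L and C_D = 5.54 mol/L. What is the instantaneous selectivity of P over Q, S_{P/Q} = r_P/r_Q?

0.783

S_{P/Q} = r_P/r_Q = (k₁·C_A^1.5·C_D^0.5)/(k₂·C_A^2) = (k₁/k₂)·C_A^-0.5·C_D^0.5.
= (1.37×7.340^1.5×5.540^0.5) / (1.52×7.340^2) = 64.12/81.89 = 0.783.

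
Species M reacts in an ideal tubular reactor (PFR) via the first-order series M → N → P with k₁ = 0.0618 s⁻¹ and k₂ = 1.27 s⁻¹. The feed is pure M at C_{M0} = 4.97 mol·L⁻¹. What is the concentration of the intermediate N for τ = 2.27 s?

0.207 mol·L⁻¹

The intermediate concentration in a first-order A→B→C sequence is C_N = k₁C_{M0}(e^(−k₁τ) − e^(−k₂τ))/(k₂−k₁).
e^(−k₁τ) = e^(−0.0618×2.27) = e^(−0.1403) = 0.8691; e^(−k₂τ) = e^(−2.883) = 0.05597.
C_N = 0.0618×4.97/(1.27−0.0618) × (0.8691−0.05597) = 0.2542×0.8131 = 0.2067 mol·L⁻¹.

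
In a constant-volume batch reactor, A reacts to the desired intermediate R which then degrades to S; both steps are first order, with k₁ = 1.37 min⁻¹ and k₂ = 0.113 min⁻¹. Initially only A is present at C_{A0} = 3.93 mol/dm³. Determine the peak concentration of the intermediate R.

At the optimum, C_{R,max}/C_{A0} = (k₁/k₂)^[k₂/(k₂−k₁)].
= (1.37/0.113)^(0.113/(0.113−1.37)) = (12.12)^(-0.08990) = 0.7991.
C_{R,max} = 0.7991×3.93 = 3.14 mol/dm³.

3.14 mol/dm³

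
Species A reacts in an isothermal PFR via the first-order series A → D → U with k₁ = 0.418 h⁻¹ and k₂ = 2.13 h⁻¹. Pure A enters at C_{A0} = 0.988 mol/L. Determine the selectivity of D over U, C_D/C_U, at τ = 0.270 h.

The intermediate concentration in a first-order A→B→C sequence is C_D = k₁C_{A0}(e^(−k₁τ) − e^(−k₂τ))/(k₂−k₁).
e^(−k₁τ) = e^(−0.418×0.270) = e^(−0.1129) = 0.8933; e^(−k₂τ) = e^(−0.5751) = 0.5626.
C_D = 0.418×0.988/(2.13−0.418) × (0.8933−0.5626) = 0.2412×0.3306 = 0.07976 mol/L.
C_A = C_{A0}e^(−k₁τ) = 0.8826 mol/L, so C_U = C_{A0}−C_A−C_D = 0.02569 mol/L; C_D/C_U = 3.10.

3.10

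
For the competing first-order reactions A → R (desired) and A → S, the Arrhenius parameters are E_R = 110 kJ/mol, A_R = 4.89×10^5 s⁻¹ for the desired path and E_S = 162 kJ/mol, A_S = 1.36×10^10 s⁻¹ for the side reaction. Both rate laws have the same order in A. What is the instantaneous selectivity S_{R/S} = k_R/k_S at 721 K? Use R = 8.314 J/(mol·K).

Since both paths have the same order in A, the concentration cancels and S_{R/S} = k_R/k_S = (A_R/A_S)·exp[(E_S−E_R)/(RT)].
(E_S−E_R)/(RT) = (162−110)×10³/(8.314×721) = 52000/5994 = 8.675.
k_R/k_S = (4.89×10^5/1.36×10^10)·exp(8.675) = 3.596×10^-5 × 5853 = 0.210.
Since E_R < E_S, lowering the temperature improves selectivity toward R.

0.210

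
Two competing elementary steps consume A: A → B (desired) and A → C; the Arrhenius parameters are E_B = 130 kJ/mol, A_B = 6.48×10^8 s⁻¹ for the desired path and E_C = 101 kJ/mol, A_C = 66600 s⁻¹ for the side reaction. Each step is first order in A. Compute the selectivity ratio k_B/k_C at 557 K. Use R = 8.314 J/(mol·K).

Since both paths have the same order in A, the concentration cancels and S_{B/C} = k_B/k_C = (A_B/A_C)·exp[(E_C−E_B)/(RT)].
(E_C−E_B)/(RT) = (101−130)×10³/(8.314×557) = -29000/4631 = -6.262.
k_B/k_C = (6.48×10^8/66600)·exp(-6.262) = 9730 × 0.001907 = 18.6.

18.6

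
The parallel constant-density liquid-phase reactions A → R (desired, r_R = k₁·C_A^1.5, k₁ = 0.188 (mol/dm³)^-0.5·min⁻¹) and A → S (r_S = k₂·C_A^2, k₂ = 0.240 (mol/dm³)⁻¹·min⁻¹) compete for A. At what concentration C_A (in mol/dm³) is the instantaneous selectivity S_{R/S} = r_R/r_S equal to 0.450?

3.03 mol/dm³

S_{R/S} = (k₁/k₂)·C_A^-0.5 ⇒ C_A = (S·k₂/k₁)^(-2).
= (0.450×0.240/0.188)^(-2) = (0.5745)^(-2) = 3.03 mol/dm³.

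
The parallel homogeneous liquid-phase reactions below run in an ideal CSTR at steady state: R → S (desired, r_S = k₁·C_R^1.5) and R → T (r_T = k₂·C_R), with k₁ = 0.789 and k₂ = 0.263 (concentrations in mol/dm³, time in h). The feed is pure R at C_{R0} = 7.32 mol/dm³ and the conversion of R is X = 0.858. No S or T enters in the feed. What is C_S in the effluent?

4.73 mol/dm³

Exit C_R = C_{R0}(1−X) = 7.32×0.142 = 1.039 mol/dm³.
In a CSTR the entire volume is at exit conditions, so r_S = 0.789×1.039^1.5 = 0.8361 and r_T = 0.263×1.039 = 0.2734.
Fraction of consumed R going to S: r_S/(r_S+r_T) = 0.7536.
C_S = 0.7536·C_{R0}·X = 0.7536×7.32×0.858 = 4.73 mol/dm³.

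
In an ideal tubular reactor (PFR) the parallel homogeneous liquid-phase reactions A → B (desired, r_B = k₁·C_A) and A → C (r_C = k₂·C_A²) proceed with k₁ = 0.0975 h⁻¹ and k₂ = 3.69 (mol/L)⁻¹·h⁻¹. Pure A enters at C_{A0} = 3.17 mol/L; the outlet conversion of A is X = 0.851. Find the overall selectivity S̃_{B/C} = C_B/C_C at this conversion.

C_A = C_{A0}(1−X) = 0.4723 mol/L.
Along a PFR/batch, dC_B/dC_A = −r_B/(r_B+r_C) = −k₁/(k₁+k₂·C_A).
Integrating from C_{A0} to C_A: C_B = (0.0975/3.69)·ln[(0.0975+3.69·3.17)/(0.0975+3.69·0.472)] = 0.02642·ln(11.79/1.840) = 0.04908 mol/L.
C_C = (C_{A0}−C_A)−C_B = 2.649 mol/L; S̃_{B/C} = 0.04908/2.649 = 0.0185.

0.0185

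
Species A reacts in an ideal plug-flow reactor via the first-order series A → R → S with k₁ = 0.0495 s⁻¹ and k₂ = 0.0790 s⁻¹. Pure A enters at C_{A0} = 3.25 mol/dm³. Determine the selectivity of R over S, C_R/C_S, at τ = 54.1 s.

Solving the coupled first-order balances gives C_R(τ) = [k₁/(k₂−k₁)]·C_{A0}·(e^(−k₁τ) − e^(−k₂τ)).
e^(−k₁τ) = e^(−0.0495×54.1) = e^(−2.678) = 0.06870; e^(−k₂τ) = e^(−4.274) = 0.01393.
C_R = 0.0495×3.25/(0.0790−0.0495) × (0.06870−0.01393) = 5.453×0.05478 = 0.2987 mol/dm³.
C_A = C_{A0}e^(−k₁τ) = 0.2233 mol/dm³, so C_S = C_{A0}−C_A−C_R = 2.728 mol/dm³; C_R/C_S = 0.110.

0.110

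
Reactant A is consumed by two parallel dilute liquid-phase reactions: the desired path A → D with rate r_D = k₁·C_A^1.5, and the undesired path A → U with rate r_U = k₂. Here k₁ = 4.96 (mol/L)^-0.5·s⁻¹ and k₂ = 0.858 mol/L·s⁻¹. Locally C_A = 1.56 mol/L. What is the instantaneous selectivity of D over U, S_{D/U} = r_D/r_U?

11.3

S_{D/U} = r_D/r_U = (k₁·C_A^1.5)/(k₂) = (k₁/k₂)·C_A^1.5.
= (4.96×1.560^1.5) / (0.858) = 9.664/0.8580 = 11.3.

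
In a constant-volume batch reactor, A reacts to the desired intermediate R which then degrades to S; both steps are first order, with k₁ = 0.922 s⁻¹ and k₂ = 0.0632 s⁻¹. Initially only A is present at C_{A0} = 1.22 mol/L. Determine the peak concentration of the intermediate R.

Evaluating C_R at t_opt = ln(k₂/k₁)/(k₂−k₁) gives C_{R,max}/C_{A0} = (k₁/k₂)^[k₂/(k₂−k₁)].
= (0.922/0.0632)^(0.0632/(0.0632−0.922)) = (14.59)^(-0.07359) = 0.8210.
C_{R,max} = 0.8210×1.22 = 1.00 mol/L.

1.00 mol/L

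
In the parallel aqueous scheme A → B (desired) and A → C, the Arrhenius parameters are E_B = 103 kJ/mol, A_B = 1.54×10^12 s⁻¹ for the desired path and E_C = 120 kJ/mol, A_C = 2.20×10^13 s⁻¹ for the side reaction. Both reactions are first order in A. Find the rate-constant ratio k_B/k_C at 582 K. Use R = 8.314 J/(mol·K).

2.35

k_B/k_C = (A_B/A_C)·exp[−(E_B−E_C)/(RT)] = (A_B/A_C)·exp[(E_C−E_B)/(RT)].
(E_C−E_B)/(RT) = (120−103)×10³/(8.314×582) = 17000/4839 = 3.513.
k_B/k_C = (1.54×10^12/2.20×10^13)·exp(3.513) = 0.07000 × 33.56 = 2.35.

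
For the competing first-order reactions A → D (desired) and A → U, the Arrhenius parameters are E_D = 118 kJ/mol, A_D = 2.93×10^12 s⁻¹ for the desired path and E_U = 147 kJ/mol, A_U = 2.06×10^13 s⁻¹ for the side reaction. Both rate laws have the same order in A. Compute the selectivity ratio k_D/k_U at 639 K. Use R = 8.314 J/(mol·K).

33.4

Since both paths have the same order in A, the concentration cancels and S_{D/U} = k_D/k_U = (A_D/A_U)·exp[(E_U−E_D)/(RT)].
(E_U−E_D)/(RT) = (147−118)×10³/(8.314×639) = 29000/5313 = 5.459.
k_D/k_U = (2.93×10^12/2.06×10^13)·exp(5.459) = 0.1422 × 234.8 = 33.4.
Since E_D < E_U, lowering the temperature improves selectivity toward D.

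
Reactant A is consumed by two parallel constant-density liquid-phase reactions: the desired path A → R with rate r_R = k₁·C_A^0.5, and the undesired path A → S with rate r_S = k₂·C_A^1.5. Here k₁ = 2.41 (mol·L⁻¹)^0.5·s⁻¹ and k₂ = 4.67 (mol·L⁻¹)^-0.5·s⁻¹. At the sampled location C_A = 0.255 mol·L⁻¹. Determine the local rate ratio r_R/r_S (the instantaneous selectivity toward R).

2.02

S_{R/S} = r_R/r_S = (k₁·C_A^0.5)/(k₂·C_A^1.5) = (k₁/k₂)·C_A⁻¹.
= (2.41×0.2550^0.5) / (4.67×0.2550^1.5) = 1.217/0.6013 = 2.02.
The undesired path is higher order in A, so low C_A (CSTR or dilute feed) favours R.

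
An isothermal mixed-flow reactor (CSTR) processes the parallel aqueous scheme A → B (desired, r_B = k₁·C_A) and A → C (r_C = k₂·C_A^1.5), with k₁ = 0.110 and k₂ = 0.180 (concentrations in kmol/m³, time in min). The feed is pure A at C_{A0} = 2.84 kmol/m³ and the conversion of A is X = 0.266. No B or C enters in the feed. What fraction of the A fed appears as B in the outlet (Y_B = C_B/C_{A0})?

0.0791

Exit C_A = C_{A0}(1−X) = 2.84×0.734 = 2.085 kmol/m³.
Rates in a CSTR are evaluated at the outlet concentration: r_B = 0.110×2.085 = 0.2293, r_C = 0.180×2.085^1.5 = 0.5417.
Fraction of consumed A going to B: r_B/(r_B+r_C) = 0.2974.
C_B = 0.2974·C_{A0}·X = 0.2974×2.84×0.266 = 0.225 kmol/m³; Y_B = C_B/C_{A0} = 0.0791.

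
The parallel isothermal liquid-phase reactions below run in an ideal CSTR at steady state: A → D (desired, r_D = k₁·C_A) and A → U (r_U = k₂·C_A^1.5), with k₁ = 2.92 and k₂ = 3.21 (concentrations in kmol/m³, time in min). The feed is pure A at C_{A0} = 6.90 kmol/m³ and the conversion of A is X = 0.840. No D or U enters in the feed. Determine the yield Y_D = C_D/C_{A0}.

Exit C_A = C_{A0}(1−X) = 6.90×0.160 = 1.104 kmol/m³.
A CSTR operates uniformly at the exit composition, giving r_D = 3.224 and r_U = 3.724 (each k·C_A^n at C_A = 1.104).
Fraction of consumed A going to D: r_D/(r_D+r_U) = 0.4640.
C_D = 0.4640·C_{A0}·X = 0.4640×6.90×0.840 = 2.69 kmol/m³; Y_D = C_D/C_{A0} = 0.390.

0.390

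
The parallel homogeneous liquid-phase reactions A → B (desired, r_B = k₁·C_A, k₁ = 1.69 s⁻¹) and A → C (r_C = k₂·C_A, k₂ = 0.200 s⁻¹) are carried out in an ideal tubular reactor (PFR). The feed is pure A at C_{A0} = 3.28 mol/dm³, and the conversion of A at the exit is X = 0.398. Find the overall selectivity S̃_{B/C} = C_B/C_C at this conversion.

C_A = C_{A0}(1−X) = 1.975 mol/dm³.
Both paths are first order in A, so the instantaneous fraction to B is constant: dC_B/d(−C_A) = k₁/(k₁+k₂) = 0.8942.
C_B = 0.8942·(C_{A0}−C_A) = 0.8942×1.305 = 1.17 mol/dm³.
C_C = (C_{A0}−C_A)−C_B = 0.1381 mol/dm³; S̃_{B/C} = 1.167/0.1381 = 8.45.

8.45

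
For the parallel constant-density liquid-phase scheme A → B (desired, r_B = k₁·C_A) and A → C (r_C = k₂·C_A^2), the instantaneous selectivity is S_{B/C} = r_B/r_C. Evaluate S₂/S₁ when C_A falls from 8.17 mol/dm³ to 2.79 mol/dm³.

2.93

S_{B/C} = (k₁/k₂)·C_A⁻¹, so S₂/S₁ = (C_{A,2}/C_{A,1})⁻¹.
= 8.17/2.79 = 2.93.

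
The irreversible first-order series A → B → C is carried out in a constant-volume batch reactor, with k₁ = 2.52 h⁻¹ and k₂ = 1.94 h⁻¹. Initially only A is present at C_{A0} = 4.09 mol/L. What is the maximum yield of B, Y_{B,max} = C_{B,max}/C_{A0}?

Evaluating C_B at t_opt = ln(k₂/k₁)/(k₂−k₁) gives C_{B,max}/C_{A0} = (k₁/k₂)^[k₂/(k₂−k₁)].
= (2.52/1.94)^(1.94/(1.94−2.52)) = (1.299)^(-3.345) = 0.4169.

0.417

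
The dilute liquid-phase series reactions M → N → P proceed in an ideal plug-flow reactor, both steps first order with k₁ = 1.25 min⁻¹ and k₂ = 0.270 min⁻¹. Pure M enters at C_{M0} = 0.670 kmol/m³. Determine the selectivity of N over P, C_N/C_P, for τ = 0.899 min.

6.59

The intermediate concentration in a first-order A→B→C sequence is C_N = k₁C_{M0}(e^(−k₁τ) − e^(−k₂τ))/(k₂−k₁).
e^(−k₁τ) = e^(−1.25×0.899) = e^(−1.124) = 0.3251; e^(−k₂τ) = e^(−0.2427) = 0.7845.
C_N = 1.25×0.670/(0.270−1.25) × (0.3251−0.7845) = (-0.8546)×(-0.4594) = 0.3926 kmol/m³.
C_M = C_{M0}e^(−k₁τ) = 0.2178 kmol/m³, so C_P = C_{M0}−C_M−C_N = 0.05959 kmol/m³; C_N/C_P = 6.59.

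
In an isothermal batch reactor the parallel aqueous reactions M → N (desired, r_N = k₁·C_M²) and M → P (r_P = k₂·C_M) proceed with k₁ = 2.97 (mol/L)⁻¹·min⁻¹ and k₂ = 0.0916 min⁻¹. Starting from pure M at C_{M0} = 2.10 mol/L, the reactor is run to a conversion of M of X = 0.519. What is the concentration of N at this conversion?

C_M = C_{M0}(1−X) = 1.010 mol/L.
Along a PFR/batch, dC_P/dC_M = −r_P/(r_N+r_P) = −k₂/(k₂+k₁·C_M).
Integrating from C_{M0} to C_M: C_P = (0.0916/2.97)·ln[(0.0916+2.97·2.10)/(0.0916+2.97·1.01)] = 0.03084·ln(6.329/3.092) = 0.02209 mol/L.
Then C_N = (C_{M0}−C_M) − C_P = 1.090 − 0.02209 = 1.068 mol/L.

1.07 mol/L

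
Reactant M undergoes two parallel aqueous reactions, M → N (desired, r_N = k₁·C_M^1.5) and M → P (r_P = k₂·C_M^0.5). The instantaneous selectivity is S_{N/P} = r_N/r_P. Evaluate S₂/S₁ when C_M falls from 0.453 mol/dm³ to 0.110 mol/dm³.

S_{N/P} = (k₁/k₂)·C_M, so S₂/S₁ = (C_{M,2}/C_{M,1}).
= 0.110/0.453 = 0.243.
Selectivity toward N falls as C_M falls — high-concentration operation is favoured.

0.243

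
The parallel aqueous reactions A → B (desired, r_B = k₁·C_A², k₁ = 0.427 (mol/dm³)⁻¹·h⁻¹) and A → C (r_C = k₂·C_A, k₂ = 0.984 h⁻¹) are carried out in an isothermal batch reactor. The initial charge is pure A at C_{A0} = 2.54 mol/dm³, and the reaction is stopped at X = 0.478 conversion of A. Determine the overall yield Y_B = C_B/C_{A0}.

0.216

C_A = C_{A0}(1−X) = 1.326 mol/dm³.
Along a PFR/batch, dC_C/dC_A = −r_C/(r_B+r_C) = −k₂/(k₂+k₁·C_A).
Integrating from C_{A0} to C_A: C_C = (0.984/0.427)·ln[(0.984+0.427·2.54)/(0.984+0.427·1.33)] = 2.304·ln(2.069/1.550) = 0.6649 mol/dm³.
Then C_B = (C_{A0}−C_A) − C_C = 1.214 − 0.6649 = 0.5493 mol/dm³.
Y_B = C_B/C_{A0} = 0.5493/2.54 = 0.216.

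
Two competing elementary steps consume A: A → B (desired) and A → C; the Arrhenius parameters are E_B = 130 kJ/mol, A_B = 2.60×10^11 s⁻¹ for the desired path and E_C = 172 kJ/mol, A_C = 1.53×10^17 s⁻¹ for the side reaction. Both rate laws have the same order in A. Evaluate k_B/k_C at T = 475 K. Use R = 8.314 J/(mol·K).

k_B/k_C = (A_B/A_C)·exp[−(E_B−E_C)/(RT)] = (A_B/A_C)·exp[(E_C−E_B)/(RT)].
(E_C−E_B)/(RT) = (172−130)×10³/(8.314×475) = 42000/3949 = 10.64.
k_B/k_C = (2.60×10^11/1.53×10^17)·exp(10.64) = 1.699×10^-6 × 41573 = 0.0706.

0.0706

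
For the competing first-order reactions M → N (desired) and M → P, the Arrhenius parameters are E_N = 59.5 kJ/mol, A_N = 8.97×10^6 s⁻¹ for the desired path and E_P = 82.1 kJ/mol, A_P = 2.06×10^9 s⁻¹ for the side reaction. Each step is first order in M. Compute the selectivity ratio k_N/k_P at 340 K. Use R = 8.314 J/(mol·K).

With equal orders, S_{N/P} = k_N/k_P = (A_N/A_P)·exp[(E_P−E_N)/(RT)].
(E_P−E_N)/(RT) = (82.1−59.5)×10³/(8.314×340) = 22600/2827 = 7.995.
k_N/k_P = (8.97×10^6/2.06×10^9)·exp(7.995) = 0.004354 × 2966 = 12.9.

12.9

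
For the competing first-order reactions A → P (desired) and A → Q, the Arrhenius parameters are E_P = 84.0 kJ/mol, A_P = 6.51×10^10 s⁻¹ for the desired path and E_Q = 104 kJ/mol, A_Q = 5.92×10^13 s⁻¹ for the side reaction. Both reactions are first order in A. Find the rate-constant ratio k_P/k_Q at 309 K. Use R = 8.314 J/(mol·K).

With equal orders, S_{P/Q} = k_P/k_Q = (A_P/A_Q)·exp[(E_Q−E_P)/(RT)].
(E_Q−E_P)/(RT) = (104−84.0)×10³/(8.314×309) = 20000/2569 = 7.785.
k_P/k_Q = (6.51×10^10/5.92×10^13)·exp(7.785) = 0.001100 × 2404 = 2.64.

2.64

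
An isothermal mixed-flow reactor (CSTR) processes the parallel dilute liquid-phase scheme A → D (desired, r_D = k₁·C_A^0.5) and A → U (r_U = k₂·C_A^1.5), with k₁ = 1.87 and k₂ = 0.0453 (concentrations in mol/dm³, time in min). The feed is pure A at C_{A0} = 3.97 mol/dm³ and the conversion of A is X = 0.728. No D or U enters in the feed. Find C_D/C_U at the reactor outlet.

38.2

Exit C_A = C_{A0}(1−X) = 3.97×0.272 = 1.080 mol/dm³.
A CSTR operates uniformly at the exit composition, giving r_D = 1.943 and r_U = 0.05083 (each k·C_A^n at C_A = 1.080).
Overall selectivity = C_D/C_U = r_Dτ/(r_Uτ) = r_D/r_U = 38.2.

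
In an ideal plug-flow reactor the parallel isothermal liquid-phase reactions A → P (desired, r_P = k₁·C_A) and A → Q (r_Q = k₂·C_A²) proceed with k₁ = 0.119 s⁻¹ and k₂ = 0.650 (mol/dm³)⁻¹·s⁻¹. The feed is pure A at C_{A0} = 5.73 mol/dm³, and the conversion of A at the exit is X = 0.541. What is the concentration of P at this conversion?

0.136 mol/dm³

C_A = C_{A0}(1−X) = 2.630 mol/dm³.
Along a PFR/batch, dC_P/dC_A = −r_P/(r_P+r_Q) = −k₁/(k₁+k₂·C_A).
Integrating from C_{A0} to C_A: C_P = (0.119/0.650)·ln[(0.119+0.650·5.73)/(0.119+0.650·2.63)] = 0.1831·ln(3.844/1.829) = 0.1360 mol/dm³.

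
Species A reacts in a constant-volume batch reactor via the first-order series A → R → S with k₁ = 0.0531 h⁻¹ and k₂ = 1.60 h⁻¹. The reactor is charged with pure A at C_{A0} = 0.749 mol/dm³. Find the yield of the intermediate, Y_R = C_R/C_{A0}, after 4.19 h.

0.0274

For first-order series with pure A initially, C_R(t) = k₁C_{A0}/(k₂−k₁)·(e^(−k₁t) − e^(−k₂t)).
e^(−k₁t) = e^(−0.0531×4.19) = e^(−0.2225) = 0.8005; e^(−k₂t) = e^(−6.704) = 0.001226.
C_R = 0.0531×0.749/(1.60−0.0531) × (0.8005−0.001226) = 0.02571×0.7993 = 0.02055 mol/dm³.
Y_R = C_R/C_{A0} = 0.02055/0.749 = 0.0274.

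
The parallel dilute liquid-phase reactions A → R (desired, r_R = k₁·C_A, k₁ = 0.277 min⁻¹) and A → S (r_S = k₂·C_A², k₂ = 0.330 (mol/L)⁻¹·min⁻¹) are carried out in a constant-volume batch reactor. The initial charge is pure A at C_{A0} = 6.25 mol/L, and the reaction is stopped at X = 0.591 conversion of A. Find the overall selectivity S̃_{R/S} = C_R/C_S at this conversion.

0.201

C_A = C_{A0}(1−X) = 2.556 mol/L.
Along a PFR/batch, dC_R/dC_A = −r_R/(r_R+r_S) = −k₁/(k₁+k₂·C_A).
Integrating from C_{A0} to C_A: C_R = (0.277/0.330)·ln[(0.277+0.330·6.25)/(0.277+0.330·2.56)] = 0.8394·ln(2.340/1.121) = 0.6179 mol/L.
C_S = (C_{A0}−C_A)−C_R = 3.076 mol/L; S̃_{R/S} = 0.6179/3.076 = 0.201.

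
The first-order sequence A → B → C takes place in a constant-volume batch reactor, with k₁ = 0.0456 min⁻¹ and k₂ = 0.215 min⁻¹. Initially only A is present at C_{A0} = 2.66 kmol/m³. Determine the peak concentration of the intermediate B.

For a first-order series the maximum intermediate yield is C_{B,max}/C_{A0} = (k₁/k₂)^[k₂/(k₂−k₁)].
= (0.0456/0.215)^(0.215/(0.215−0.0456)) = (0.2121)^(1.269) = 0.1397.
C_{B,max} = 0.1397×2.66 = 0.372 kmol/m³.

0.372 kmol/m³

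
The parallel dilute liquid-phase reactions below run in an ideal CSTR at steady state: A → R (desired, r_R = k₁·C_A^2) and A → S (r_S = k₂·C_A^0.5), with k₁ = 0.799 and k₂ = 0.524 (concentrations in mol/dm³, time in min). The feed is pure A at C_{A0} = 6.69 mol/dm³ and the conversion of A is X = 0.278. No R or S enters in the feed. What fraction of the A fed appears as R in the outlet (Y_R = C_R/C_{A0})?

Exit C_A = C_{A0}(1−X) = 6.69×0.722 = 4.830 mol/dm³.
In a CSTR the entire volume is at exit conditions, so r_R = 0.799×4.830^2 = 18.64 and r_S = 0.524×4.830^0.5 = 1.152.
Fraction of consumed A going to R: r_R/(r_R+r_S) = 0.9418.
C_R = 0.9418·C_{A0}·X = 0.9418×6.69×0.278 = 1.75 mol/dm³; Y_R = C_R/C_{A0} = 0.262.

0.262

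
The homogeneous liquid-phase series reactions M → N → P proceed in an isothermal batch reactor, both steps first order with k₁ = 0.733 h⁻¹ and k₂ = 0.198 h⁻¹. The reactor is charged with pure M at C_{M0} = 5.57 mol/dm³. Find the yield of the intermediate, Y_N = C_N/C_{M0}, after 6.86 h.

0.343

The intermediate concentration in a first-order A→B→C sequence is C_N = k₁C_{M0}(e^(−k₁t) − e^(−k₂t))/(k₂−k₁).
e^(−k₁t) = e^(−0.733×6.86) = e^(−5.028) = 0.006549; e^(−k₂t) = e^(−1.358) = 0.2571.
C_N = 0.733×5.57/(0.198−0.733) × (0.006549−0.2571) = (-7.631)×(-0.2506) = 1.912 mol/dm³.
Y_N = C_N/C_{M0} = 1.912/5.57 = 0.343.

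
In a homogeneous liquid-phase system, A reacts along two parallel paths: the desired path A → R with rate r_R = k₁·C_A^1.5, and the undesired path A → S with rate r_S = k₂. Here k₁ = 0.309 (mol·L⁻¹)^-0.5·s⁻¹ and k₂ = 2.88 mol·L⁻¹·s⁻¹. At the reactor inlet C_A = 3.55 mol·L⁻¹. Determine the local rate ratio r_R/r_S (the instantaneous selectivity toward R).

S_{R/S} = r_R/r_S = (k₁·C_A^1.5)/(k₂) = (k₁/k₂)·C_A^1.5.
= (0.309×3.550^1.5) / (2.88) = 2.067/2.880 = 0.718.

0.718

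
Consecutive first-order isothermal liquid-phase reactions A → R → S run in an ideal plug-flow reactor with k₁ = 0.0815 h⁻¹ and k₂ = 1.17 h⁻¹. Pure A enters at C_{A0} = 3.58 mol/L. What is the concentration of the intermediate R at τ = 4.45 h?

Solving the coupled first-order balances gives C_R(τ) = [k₁/(k₂−k₁)]·C_{A0}·(e^(−k₁τ) − e^(−k₂τ)).
e^(−k₁τ) = e^(−0.0815×4.45) = e^(−0.3627) = 0.6958; e^(−k₂τ) = e^(−5.207) = 0.005481.
C_R = 0.0815×3.58/(1.17−0.0815) × (0.6958−0.005481) = 0.2680×0.6903 = 0.1850 mol/L.

0.185 mol/L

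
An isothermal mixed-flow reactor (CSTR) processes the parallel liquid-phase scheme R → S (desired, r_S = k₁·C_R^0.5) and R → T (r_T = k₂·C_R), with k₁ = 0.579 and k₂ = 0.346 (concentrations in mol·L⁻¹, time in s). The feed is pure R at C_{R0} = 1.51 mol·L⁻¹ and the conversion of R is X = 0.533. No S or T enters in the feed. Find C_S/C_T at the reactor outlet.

1.99

Exit C_R = C_{R0}(1−X) = 1.51×0.467 = 0.7052 mol·L⁻¹.
A CSTR operates uniformly at the exit composition, giving r_S = 0.4862 and r_T = 0.2440 (each k·C_R^n at C_R = 0.7052).
Overall selectivity = C_S/C_T = r_Sτ/(r_Tτ) = r_S/r_T = 1.99.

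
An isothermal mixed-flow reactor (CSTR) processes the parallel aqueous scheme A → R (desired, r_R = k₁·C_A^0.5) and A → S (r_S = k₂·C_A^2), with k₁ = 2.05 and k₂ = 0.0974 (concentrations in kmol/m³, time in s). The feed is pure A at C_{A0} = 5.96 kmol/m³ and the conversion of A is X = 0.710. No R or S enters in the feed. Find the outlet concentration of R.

Exit C_A = C_{A0}(1−X) = 5.96×0.290 = 1.728 kmol/m³.
In a CSTR the entire volume is at exit conditions, so r_R = 2.05×1.728^0.5 = 2.695 and r_S = 0.0974×1.728^2 = 0.2910.
Fraction of consumed A going to R: r_R/(r_R+r_S) = 0.9026.
C_R = 0.9026·C_{A0}·X = 0.9026×5.96×0.710 = 3.82 kmol/m³.

3.82 kmol/m³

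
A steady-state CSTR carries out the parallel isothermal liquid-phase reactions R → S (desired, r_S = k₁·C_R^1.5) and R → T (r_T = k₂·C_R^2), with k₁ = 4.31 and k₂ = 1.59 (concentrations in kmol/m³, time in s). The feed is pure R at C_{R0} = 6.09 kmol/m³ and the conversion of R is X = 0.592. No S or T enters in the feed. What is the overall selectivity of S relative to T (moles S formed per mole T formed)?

1.72

Exit C_R = C_{R0}(1−X) = 6.09×0.408 = 2.485 kmol/m³.
In a CSTR the entire volume is at exit conditions, so r_S = 4.31×2.485^1.5 = 16.88 and r_T = 1.59×2.485^2 = 9.816.
Overall selectivity = C_S/C_T = r_Sτ/(r_Tτ) = r_S/r_T = 1.72.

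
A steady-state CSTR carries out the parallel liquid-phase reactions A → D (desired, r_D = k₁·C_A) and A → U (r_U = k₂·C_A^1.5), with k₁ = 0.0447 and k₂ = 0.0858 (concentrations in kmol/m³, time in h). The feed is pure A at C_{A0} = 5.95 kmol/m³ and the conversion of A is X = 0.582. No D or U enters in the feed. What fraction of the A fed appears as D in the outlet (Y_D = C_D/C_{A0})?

0.145

Exit C_A = C_{A0}(1−X) = 5.95×0.418 = 2.487 kmol/m³.
A CSTR operates uniformly at the exit composition, giving r_D = 0.1112 and r_U = 0.3365 (each k·C_A^n at C_A = 2.487).
Fraction of consumed A going to D: r_D/(r_D+r_U) = 0.2483.
C_D = 0.2483·C_{A0}·X = 0.2483×5.95×0.582 = 0.860 kmol/m³; Y_D = C_D/C_{A0} = 0.145.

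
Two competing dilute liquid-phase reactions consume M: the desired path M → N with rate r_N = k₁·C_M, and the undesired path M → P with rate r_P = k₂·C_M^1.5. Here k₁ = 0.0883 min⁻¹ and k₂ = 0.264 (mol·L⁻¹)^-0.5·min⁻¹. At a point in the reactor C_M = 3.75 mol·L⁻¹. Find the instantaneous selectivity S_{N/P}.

S_{N/P} = r_N/r_P = (k₁·C_M)/(k₂·C_M^1.5) = (k₁/k₂)·C_M^-0.5.
= (0.0883×3.750) / (0.264×3.750^1.5) = 0.3311/1.917 = 0.173.

0.173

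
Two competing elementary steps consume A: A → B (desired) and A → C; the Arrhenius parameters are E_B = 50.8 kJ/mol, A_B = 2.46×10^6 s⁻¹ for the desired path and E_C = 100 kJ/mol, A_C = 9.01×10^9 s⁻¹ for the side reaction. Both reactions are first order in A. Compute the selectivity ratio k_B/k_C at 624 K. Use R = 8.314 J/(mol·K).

3.59

With equal orders, S_{B/C} = k_B/k_C = (A_B/A_C)·exp[(E_C−E_B)/(RT)].
(E_C−E_B)/(RT) = (100−50.8)×10³/(8.314×624) = 49200/5188 = 9.484.
k_B/k_C = (2.46×10^6/9.01×10^9)·exp(9.484) = 2.730×10^-4 × 13142 = 3.59.
Since E_B < E_C, lowering the temperature improves selectivity toward B.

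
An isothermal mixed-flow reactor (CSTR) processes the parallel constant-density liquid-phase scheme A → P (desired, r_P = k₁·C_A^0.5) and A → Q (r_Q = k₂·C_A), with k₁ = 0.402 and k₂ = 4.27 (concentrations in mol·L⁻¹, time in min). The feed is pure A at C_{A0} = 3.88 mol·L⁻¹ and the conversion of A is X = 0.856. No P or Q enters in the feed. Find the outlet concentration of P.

Exit C_A = C_{A0}(1−X) = 3.88×0.144 = 0.5587 mol·L⁻¹.
A CSTR operates uniformly at the exit composition, giving r_P = 0.3005 and r_Q = 2.386 (each k·C_A^n at C_A = 0.5587).
Fraction of consumed A going to P: r_P/(r_P+r_Q) = 0.1119.
C_P = 0.1119·C_{A0}·X = 0.1119×3.88×0.856 = 0.372 mol·L⁻¹.

0.372 mol·L⁻¹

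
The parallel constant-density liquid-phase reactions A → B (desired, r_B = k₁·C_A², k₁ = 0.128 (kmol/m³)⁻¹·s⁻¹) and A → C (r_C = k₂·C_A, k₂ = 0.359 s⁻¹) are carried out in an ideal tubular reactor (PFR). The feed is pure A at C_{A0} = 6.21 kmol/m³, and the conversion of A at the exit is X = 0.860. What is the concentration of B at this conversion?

C_A = C_{A0}(1−X) = 0.8694 kmol/m³.
Along a PFR/batch, dC_C/dC_A = −r_C/(r_B+r_C) = −k₂/(k₂+k₁·C_A).
Integrating from C_{A0} to C_A: C_C = (0.359/0.128)·ln[(0.359+0.128·6.21)/(0.359+0.128·0.869)] = 2.805·ln(1.154/0.4703) = 2.517 kmol/m³.
Then C_B = (C_{A0}−C_A) − C_C = 5.341 − 2.517 = 2.823 kmol/m³.

2.82 kmol/m³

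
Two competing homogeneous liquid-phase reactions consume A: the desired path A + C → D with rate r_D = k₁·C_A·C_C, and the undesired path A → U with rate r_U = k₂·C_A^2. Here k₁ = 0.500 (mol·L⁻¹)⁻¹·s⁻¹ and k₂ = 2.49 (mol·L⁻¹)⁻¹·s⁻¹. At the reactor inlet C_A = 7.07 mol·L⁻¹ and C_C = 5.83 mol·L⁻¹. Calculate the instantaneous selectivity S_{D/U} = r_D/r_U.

0.166

S_{D/U} = r_D/r_U = (k₁·C_A·C_C)/(k₂·C_A^2) = (k₁/k₂)·C_A⁻¹·C_C.
= (0.500×7.070×5.830) / (2.49×7.070^2) = 20.61/124.5 = 0.166.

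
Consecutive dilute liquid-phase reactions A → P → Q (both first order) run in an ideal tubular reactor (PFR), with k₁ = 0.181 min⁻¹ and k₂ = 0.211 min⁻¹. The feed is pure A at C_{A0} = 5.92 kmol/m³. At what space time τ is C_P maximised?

5.11 min

Setting dC_P/dτ = 0 gives τ_opt = ln(k₂/k₁)/(k₂−k₁).
= ln(0.211/0.181)/(0.211−0.181) = ln(1.166)/0.03000 = 0.1534/0.03000 = 5.11 min.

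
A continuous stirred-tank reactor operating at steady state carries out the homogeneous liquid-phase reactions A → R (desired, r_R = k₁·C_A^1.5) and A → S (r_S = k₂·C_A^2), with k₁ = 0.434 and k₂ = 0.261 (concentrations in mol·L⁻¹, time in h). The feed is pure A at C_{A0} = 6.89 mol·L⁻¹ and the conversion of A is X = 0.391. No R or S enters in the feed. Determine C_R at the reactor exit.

Exit C_A = C_{A0}(1−X) = 6.89×0.609 = 4.196 mol·L⁻¹.
In a CSTR the entire volume is at exit conditions, so r_R = 0.434×4.196^1.5 = 3.730 and r_S = 0.261×4.196^2 = 4.595.
Fraction of consumed A going to R: r_R/(r_R+r_S) = 0.4481.
C_R = 0.4481·C_{A0}·X = 0.4481×6.89×0.391 = 1.21 mol·L⁻¹.

1.21 mol·L⁻¹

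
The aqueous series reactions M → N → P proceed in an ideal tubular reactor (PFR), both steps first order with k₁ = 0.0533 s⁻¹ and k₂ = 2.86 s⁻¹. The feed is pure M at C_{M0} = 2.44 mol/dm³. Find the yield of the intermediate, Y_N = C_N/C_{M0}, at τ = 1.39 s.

0.0173

The intermediate concentration in a first-order A→B→C sequence is C_N = k₁C_{M0}(e^(−k₁τ) − e^(−k₂τ))/(k₂−k₁).
e^(−k₁τ) = e^(−0.0533×1.39) = e^(−0.07409) = 0.9286; e^(−k₂τ) = e^(−3.975) = 0.01877.
C_N = 0.0533×2.44/(2.86−0.0533) × (0.9286−0.01877) = 0.04634×0.9098 = 0.04216 mol/dm³.
Y_N = C_N/C_{M0} = 0.04216/2.44 = 0.0173.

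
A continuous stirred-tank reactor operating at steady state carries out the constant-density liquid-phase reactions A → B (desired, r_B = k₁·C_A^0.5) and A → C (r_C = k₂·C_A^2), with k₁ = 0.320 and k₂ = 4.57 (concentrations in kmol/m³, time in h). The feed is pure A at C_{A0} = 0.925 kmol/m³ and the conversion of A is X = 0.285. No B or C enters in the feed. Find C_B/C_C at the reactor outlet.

Exit C_A = C_{A0}(1−X) = 0.925×0.715 = 0.6614 kmol/m³.
In a CSTR the entire volume is at exit conditions, so r_B = 0.320×0.6614^0.5 = 0.2602 and r_C = 4.57×0.6614^2 = 1.999.
Overall selectivity = C_B/C_C = r_Bτ/(r_Cτ) = r_B/r_C = 0.130.

0.130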